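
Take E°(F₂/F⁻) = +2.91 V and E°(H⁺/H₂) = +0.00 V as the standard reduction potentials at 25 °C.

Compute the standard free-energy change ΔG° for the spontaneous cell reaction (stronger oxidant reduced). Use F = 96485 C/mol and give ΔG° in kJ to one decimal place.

F₂/F⁻ (E° = +2.91 V) is the cathode; H⁺/H₂ (E° = +0.00 V) is the anode, so E°cell = +2.91 V.
Balancing electrons gives n = 2 (lcm of 2 and 2).
ΔG° = −nFE° = −(2)(96485)(+2.91) = -561,543 J = -561.5 kJ.

-561.5 kJ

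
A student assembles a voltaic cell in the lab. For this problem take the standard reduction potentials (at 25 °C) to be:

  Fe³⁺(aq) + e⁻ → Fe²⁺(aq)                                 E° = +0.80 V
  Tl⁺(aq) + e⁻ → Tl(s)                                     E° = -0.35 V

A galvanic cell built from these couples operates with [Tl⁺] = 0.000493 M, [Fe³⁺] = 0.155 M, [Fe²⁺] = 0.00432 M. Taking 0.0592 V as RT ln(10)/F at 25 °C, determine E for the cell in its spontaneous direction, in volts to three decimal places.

+1.438 V

Fe³⁺/Fe²⁺ is the cathode (higher E°), Tl⁺/Tl the anode: E°cell = +0.80 − (-0.35) = +1.15 V, n = 1.
Overall: Fe³⁺(aq) + Tl(s) → Fe²⁺(aq) + Tl⁺(aq)
Q = [Fe²⁺]·[Tl⁺] / ([Fe³⁺]); log Q = -4.862.
E = E° − (0.0592/n) log Q = +1.15 − (0.0592/1)(-4.862) = +1.438 V.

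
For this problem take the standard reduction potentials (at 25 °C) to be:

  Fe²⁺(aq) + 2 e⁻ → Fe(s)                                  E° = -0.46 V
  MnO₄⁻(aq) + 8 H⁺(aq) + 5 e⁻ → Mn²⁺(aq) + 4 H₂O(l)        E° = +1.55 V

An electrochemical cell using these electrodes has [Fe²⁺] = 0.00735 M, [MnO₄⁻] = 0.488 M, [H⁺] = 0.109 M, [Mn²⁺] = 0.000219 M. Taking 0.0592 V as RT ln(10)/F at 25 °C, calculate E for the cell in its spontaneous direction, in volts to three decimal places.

MnO₄⁻/Mn²⁺ is the cathode (higher E°), Fe²⁺/Fe the anode: E°cell = +1.55 − (-0.46) = +2.01 V, n = 10.
Overall: 2 MnO₄⁻(aq) + 16 H⁺(aq) + 5 Fe(s) → 2 Mn²⁺(aq) + 8 H₂O(l) + 5 Fe²⁺(aq)
Q = [Mn²⁺]^2·[Fe²⁺]^5 / ([MnO₄⁻]^2·[H⁺]^16); log Q = -1.963.
E = E° − (0.0592/n) log Q = +2.01 − (0.0592/10)(-1.963) = +2.022 V.

+2.022 V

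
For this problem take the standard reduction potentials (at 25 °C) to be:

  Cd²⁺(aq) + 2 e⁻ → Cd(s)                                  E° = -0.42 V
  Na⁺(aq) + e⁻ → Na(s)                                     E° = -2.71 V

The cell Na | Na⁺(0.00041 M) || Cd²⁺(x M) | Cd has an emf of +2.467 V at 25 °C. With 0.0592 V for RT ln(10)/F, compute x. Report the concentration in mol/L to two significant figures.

Cd²⁺/Cd is the cathode, Na⁺/Na the anode: E°cell = +2.29 V, n = 2.
Overall reaction: Cd²⁺(aq) + 2 Na(s) → Cd(s) + 2 Na⁺(aq); Q = [Na⁺]^2/[Cd²⁺]^1.
From E = E° − (0.0592/n) log Q: log Q = (E° − E)·n/0.0592 = (+2.29 − (+2.467))·2/0.0592 = -5.9797.
So 1·log[Cd²⁺] = 2·log(0.00041) − log Q = -6.7744 − (-5.9797) = -0.7947; [Cd²⁺] = 10^(-0.7947) ≈ 0.16 M.

0.16 M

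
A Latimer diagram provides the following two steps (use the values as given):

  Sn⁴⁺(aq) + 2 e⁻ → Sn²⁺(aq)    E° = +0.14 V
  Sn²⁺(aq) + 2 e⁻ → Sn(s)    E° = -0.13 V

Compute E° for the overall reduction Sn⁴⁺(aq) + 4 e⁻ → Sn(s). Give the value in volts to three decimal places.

Adding the free-energy changes (−nFE°) of the two steps gives −n₃FE°₃ = −n₁FE°₁ − n₂FE°₂.
E°₃ = (2×+0.14 + 2×-0.13) / 4 = (+0.020) / 4 = +0.005 V.

+0.005 V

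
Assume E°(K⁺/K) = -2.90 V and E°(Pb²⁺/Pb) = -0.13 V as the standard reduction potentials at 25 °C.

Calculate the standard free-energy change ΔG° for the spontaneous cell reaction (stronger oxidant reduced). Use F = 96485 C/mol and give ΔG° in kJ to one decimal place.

Pb²⁺/Pb (E° = -0.13 V) is the cathode; K⁺/K (E° = -2.90 V) is the anode, so E°cell = +2.77 V.
Balancing electrons gives n = 2 (lcm of 2 and 1).
ΔG° = −nFE° = −(2)(96485)(+2.77) = -534,527 J = -534.5 kJ.

-534.5 kJ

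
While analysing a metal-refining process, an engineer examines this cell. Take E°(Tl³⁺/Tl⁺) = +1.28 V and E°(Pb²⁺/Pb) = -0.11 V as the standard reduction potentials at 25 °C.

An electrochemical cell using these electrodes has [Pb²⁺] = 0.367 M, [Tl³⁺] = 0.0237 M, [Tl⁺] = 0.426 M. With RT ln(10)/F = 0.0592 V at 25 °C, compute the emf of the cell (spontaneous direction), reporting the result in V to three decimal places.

+1.366 V

Tl³⁺/Tl⁺ is the cathode (higher E°), Pb²⁺/Pb the anode: E°cell = +1.28 − (-0.11) = +1.39 V, n = 2.
Overall: Tl³⁺(aq) + Pb(s) → Tl⁺(aq) + Pb²⁺(aq)
Q = [Tl⁺]·[Pb²⁺] / ([Tl³⁺]); log Q = 0.819.
E = E° − (0.0592/n) log Q = +1.39 − (0.0592/2)(0.819) = +1.366 V.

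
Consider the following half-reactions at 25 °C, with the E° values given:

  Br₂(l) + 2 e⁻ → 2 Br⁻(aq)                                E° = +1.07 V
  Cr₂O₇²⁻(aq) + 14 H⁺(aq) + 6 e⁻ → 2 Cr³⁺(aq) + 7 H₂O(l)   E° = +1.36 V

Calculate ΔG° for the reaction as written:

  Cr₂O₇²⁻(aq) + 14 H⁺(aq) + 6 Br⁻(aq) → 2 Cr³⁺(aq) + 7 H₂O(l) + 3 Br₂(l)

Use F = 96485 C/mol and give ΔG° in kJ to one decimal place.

-167.9 kJ

As written, Cr₂O₇²⁻/Cr³⁺ is reduced (cathode) and Br₂/Br⁻ is oxidised (anode), so E°cell = (+1.36) − (+1.07) = +0.29 V.
Balancing electrons gives n = 6.
ΔG° = −nFE° = −(6)(96485)(+0.29) = -167,884 J = -167.9 kJ.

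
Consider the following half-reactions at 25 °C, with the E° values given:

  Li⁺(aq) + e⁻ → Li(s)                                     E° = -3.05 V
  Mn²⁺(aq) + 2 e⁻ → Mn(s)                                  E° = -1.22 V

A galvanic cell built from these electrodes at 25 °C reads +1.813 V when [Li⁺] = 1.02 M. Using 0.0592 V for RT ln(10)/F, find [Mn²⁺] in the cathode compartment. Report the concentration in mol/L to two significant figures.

Mn²⁺/Mn is the cathode, Li⁺/Li the anode: E°cell = +1.83 V, n = 2.
Overall reaction: Mn²⁺(aq) + 2 Li(s) → Mn(s) + 2 Li⁺(aq); Q = [Li⁺]^2/[Mn²⁺]^1.
From E = E° − (0.0592/n) log Q: log Q = (E° − E)·n/0.0592 = (+1.83 − (+1.813))·2/0.0592 = 0.5743.
So 1·log[Mn²⁺] = 2·log(1.02) − log Q = 0.0172 − (0.5743) = -0.5571; [Mn²⁺] = 10^(-0.5571) ≈ 0.28 M.

0.28 M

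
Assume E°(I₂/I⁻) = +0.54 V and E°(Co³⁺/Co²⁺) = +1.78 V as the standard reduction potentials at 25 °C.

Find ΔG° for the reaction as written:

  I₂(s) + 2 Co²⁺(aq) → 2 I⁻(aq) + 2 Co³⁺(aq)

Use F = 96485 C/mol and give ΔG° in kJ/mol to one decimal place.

As written, I₂/I⁻ is reduced (cathode) and Co³⁺/Co²⁺ is oxidised (anode), so E°cell = (+0.54) − (+1.78) = -1.24 V.
Balancing electrons gives n = 2.
ΔG° = −nFE° = −(2)(96485)(-1.24) = 239,283 J = +239.3 kJ/mol.

+239.3 kJ/mol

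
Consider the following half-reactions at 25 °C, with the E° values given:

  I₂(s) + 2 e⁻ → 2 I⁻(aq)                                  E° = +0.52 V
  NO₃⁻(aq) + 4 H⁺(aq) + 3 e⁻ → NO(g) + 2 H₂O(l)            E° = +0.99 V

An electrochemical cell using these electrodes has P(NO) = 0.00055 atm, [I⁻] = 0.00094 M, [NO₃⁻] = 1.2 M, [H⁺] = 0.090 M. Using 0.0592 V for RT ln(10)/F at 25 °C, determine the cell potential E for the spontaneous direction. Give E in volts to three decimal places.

NO₃⁻/NO is the cathode (higher E°), I₂/I⁻ the anode: E°cell = +0.99 − (+0.52) = +0.47 V, n = 6.
Overall: 2 NO₃⁻(aq) + 8 H⁺(aq) + 6 I⁻(aq) → 2 NO(g) + 4 H₂O(l) + 3 I₂(s)
Q = P(NO)^2 / ([NO₃⁻]^2·[H⁺]^8·[I⁻]^6); log Q = 19.850.
E = E° − (0.0592/n) log Q = +0.47 − (0.0592/6)(19.850) = +0.274 V.

+0.274 V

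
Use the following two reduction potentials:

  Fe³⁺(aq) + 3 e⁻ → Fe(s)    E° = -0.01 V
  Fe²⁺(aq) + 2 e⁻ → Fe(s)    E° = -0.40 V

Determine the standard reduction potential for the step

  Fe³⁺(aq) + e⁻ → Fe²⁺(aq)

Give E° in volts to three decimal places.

+0.770 V

Sequential free energies add, so n₃E°₃ = n₁E°₁ + n₂E°₂.
With n₃ = 3, and the known step contributing 2×(-0.40) V, the unknown satisfies 1·E° = 3×(-0.01) − 2×(-0.40) = +0.770.
E° = +0.770 / 1 = +0.770 V.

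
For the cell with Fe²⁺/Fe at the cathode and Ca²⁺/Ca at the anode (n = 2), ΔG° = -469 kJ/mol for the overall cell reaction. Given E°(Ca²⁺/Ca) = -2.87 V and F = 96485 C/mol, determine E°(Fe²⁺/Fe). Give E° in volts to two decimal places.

E°cell = −ΔG°/(nF) = −(-469×10³)/((2)(96485)) = +2.430 V.
Since Fe²⁺/Fe is the cathode and Ca²⁺/Ca the anode, E°cell = E°(Fe²⁺/Fe) − E°(Ca²⁺/Ca).
So E°(Fe²⁺/Fe) = E°cell + E°(Ca²⁺/Ca) = +2.430 + (-2.87) = -0.44 V.

-0.44 V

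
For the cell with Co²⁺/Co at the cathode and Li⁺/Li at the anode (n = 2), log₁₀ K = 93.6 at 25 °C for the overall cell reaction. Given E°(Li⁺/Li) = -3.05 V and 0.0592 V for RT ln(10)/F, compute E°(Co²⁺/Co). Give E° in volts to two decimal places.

E°cell = (0.0592/n)·log K = (0.0592/2)(93.6) = +2.771 V.
Since Co²⁺/Co is the cathode and Li⁺/Li the anode, E°cell = E°(Co²⁺/Co) − E°(Li⁺/Li).
So E°(Co²⁺/Co) = E°cell + E°(Li⁺/Li) = +2.771 + (-3.05) = -0.28 V.

-0.28 V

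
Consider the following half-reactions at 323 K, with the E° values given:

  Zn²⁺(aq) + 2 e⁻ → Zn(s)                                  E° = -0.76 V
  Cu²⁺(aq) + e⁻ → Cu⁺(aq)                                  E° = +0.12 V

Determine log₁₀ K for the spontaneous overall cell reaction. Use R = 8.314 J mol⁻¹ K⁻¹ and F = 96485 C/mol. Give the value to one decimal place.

Cathode: Cu²⁺/Cu⁺; anode: Zn²⁺/Zn. E°cell = (+0.12) − (-0.76) = +0.88 V, with n = 2.
ΔG° = −nFE° = −RT ln K, so ln K = nFE°/(RT) = (2)(96485)(+0.88) / ((8.314)(323)) = 63.235.
log₁₀ K = 63.235 / ln 10 = 27.5.

27.5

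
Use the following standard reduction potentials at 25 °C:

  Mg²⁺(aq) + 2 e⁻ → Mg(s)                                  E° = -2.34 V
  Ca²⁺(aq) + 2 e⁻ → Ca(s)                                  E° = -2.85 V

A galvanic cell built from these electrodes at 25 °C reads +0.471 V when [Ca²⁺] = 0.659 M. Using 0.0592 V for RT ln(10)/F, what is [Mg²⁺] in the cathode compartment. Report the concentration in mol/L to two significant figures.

Mg²⁺/Mg is the cathode, Ca²⁺/Ca the anode: E°cell = +0.51 V, n = 2.
Overall reaction: Mg²⁺(aq) + Ca(s) → Mg(s) + Ca²⁺(aq); Q = [Ca²⁺]^1/[Mg²⁺]^1.
From E = E° − (0.0592/n) log Q: log Q = (E° − E)·n/0.0592 = (+0.51 − (+0.471))·2/0.0592 = 1.3176.
So 1·log[Mg²⁺] = 1·log(0.659) − log Q = -0.1811 − (1.3176) = -1.4987; [Mg²⁺] = 10^(-1.4987) ≈ 0.032 M.

0.032 M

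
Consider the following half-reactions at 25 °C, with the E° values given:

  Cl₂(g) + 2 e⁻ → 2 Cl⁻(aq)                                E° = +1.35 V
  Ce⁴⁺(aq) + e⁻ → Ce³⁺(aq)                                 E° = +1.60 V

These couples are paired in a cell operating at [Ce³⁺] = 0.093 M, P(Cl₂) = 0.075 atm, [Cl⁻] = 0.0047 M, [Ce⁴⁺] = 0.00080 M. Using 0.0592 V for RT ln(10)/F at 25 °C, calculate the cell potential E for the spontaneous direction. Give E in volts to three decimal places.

+0.023 V

Ce⁴⁺/Ce³⁺ is the cathode (higher E°), Cl₂/Cl⁻ the anode: E°cell = +1.60 − (+1.35) = +0.25 V, n = 2.
Overall: 2 Ce⁴⁺(aq) + 2 Cl⁻(aq) → 2 Ce³⁺(aq) + Cl₂(g)
Q = [Ce³⁺]^2·P(Cl₂) / ([Ce⁴⁺]^2·[Cl⁻]^2); log Q = 7.662.
E = E° − (0.0592/n) log Q = +0.25 − (0.0592/2)(7.662) = +0.023 V.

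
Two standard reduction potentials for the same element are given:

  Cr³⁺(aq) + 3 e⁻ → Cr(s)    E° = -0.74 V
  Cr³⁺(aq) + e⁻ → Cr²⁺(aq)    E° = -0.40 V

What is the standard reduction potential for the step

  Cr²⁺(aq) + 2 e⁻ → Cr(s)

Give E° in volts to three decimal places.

-0.910 V

Sequential free energies add, so n₃E°₃ = n₁E°₁ + n₂E°₂.
With n₃ = 3, and the known step contributing 1×(-0.40) V, the unknown satisfies 2·E° = 3×(-0.74) − 1×(-0.40) = -1.820.
E° = -1.820 / 2 = -0.910 V.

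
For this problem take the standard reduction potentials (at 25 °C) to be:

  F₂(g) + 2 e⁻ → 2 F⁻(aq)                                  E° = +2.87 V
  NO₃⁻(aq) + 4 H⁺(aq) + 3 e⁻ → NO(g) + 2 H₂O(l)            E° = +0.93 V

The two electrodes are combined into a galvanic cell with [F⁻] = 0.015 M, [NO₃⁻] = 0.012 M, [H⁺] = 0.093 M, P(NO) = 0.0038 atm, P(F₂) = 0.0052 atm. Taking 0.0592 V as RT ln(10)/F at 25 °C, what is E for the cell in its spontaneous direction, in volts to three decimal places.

+2.052 V

F₂/F⁻ is the cathode (higher E°), NO₃⁻/NO the anode: E°cell = +2.87 − (+0.93) = +1.94 V, n = 6.
Overall: 3 F₂(g) + 2 NO(g) + 4 H₂O(l) → 6 F⁻(aq) + 2 NO₃⁻(aq) + 8 H⁺(aq)
Q = [F⁻]^6·[NO₃⁻]^2·[H⁺]^8 / (P(F₂)^3·P(NO)^2); log Q = -11.345.
E = E° − (0.0592/n) log Q = +1.94 − (0.0592/6)(-11.345) = +2.052 V.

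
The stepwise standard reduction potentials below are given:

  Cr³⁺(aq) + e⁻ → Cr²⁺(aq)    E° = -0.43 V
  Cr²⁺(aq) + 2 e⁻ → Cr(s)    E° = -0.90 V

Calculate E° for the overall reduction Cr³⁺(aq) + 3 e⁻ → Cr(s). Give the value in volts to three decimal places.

-0.743 V

Since ΔG° = −nFE° is additive over sequential reductions, n₃E°₃ = n₁E°₁ + n₂E°₂.
E°₃ = (1×-0.43 + 2×-0.90) / 3 = (-2.230) / 3 = -0.743 V.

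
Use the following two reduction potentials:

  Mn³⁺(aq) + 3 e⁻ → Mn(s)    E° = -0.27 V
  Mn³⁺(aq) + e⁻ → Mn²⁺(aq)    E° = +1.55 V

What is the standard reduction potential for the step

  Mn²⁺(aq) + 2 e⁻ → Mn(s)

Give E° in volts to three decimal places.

-1.180 V

Sequential free energies add, so n₃E°₃ = n₁E°₁ + n₂E°₂.
With n₃ = 3, and the known step contributing 1×(+1.55) V, the unknown satisfies 2·E° = 3×(-0.27) − 1×(+1.55) = -2.360.
E° = -2.360 / 2 = -1.180 V.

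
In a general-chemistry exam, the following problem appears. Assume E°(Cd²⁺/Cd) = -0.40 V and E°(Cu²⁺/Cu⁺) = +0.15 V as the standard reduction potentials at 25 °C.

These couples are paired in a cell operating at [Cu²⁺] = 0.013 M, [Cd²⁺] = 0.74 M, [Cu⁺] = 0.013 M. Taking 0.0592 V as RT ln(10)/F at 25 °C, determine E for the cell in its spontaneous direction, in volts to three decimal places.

+0.554 V

Cu²⁺/Cu⁺ is the cathode (higher E°), Cd²⁺/Cd the anode: E°cell = +0.15 − (-0.40) = +0.55 V, n = 2.
Overall: 2 Cu²⁺(aq) + Cd(s) → 2 Cu⁺(aq) + Cd²⁺(aq)
Q = [Cu⁺]^2·[Cd²⁺] / ([Cu²⁺]^2); log Q = -0.131.
E = E° − (0.0592/n) log Q = +0.55 − (0.0592/2)(-0.131) = +0.554 V.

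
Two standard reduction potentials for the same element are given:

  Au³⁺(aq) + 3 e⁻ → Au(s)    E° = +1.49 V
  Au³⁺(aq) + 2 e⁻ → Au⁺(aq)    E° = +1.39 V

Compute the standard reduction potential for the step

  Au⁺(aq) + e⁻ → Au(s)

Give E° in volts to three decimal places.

Sequential free energies add, so n₃E°₃ = n₁E°₁ + n₂E°₂.
With n₃ = 3, and the known step contributing 2×(+1.39) V, the unknown satisfies 1·E° = 3×(+1.49) − 2×(+1.39) = +1.690.
E° = +1.690 / 1 = +1.690 V.

+1.690 V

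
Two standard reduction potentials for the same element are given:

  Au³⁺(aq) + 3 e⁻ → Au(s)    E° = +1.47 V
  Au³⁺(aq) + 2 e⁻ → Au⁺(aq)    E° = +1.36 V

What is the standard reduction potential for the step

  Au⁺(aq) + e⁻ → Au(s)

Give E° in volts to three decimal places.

+1.690 V

Sequential free energies add, so n₃E°₃ = n₁E°₁ + n₂E°₂.
With n₃ = 3, and the known step contributing 2×(+1.36) V, the unknown satisfies 1·E° = 3×(+1.47) − 2×(+1.36) = +1.690.
E° = +1.690 / 1 = +1.690 V.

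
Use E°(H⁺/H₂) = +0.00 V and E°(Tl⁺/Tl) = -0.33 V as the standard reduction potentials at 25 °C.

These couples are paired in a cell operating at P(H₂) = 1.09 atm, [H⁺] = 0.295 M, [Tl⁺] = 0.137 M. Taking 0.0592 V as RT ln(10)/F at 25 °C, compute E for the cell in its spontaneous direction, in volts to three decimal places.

+0.349 V

H⁺/H₂ is the cathode (higher E°), Tl⁺/Tl the anode: E°cell = +0.00 − (-0.33) = +0.33 V, n = 2.
Overall: 2 H⁺(aq) + 2 Tl(s) → H₂(g) + 2 Tl⁺(aq)
Q = P(H₂)·[Tl⁺]^2 / ([H⁺]^2); log Q = -0.629.
E = E° − (0.0592/n) log Q = +0.33 − (0.0592/2)(-0.629) = +0.349 V.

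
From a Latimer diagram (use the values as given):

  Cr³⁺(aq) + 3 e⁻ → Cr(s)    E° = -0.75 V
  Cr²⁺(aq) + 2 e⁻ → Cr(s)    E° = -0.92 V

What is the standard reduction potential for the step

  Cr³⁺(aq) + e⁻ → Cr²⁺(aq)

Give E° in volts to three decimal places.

Sequential free energies add, so n₃E°₃ = n₁E°₁ + n₂E°₂.
With n₃ = 3, and the known step contributing 2×(-0.92) V, the unknown satisfies 1·E° = 3×(-0.75) − 2×(-0.92) = -0.410.
E° = -0.410 / 1 = -0.410 V.

-0.410 V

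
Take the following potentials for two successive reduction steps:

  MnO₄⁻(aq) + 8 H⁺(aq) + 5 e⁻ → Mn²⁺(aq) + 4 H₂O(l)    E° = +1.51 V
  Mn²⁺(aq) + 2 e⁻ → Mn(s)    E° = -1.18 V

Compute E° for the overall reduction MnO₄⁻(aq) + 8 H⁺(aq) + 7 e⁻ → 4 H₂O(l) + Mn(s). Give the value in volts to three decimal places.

Adding the free-energy changes (−nFE°) of the two steps gives −n₃FE°₃ = −n₁FE°₁ − n₂FE°₂.
E°₃ = (5×+1.51 + 2×-1.18) / 7 = (+5.190) / 7 = +0.741 V.

+0.741 V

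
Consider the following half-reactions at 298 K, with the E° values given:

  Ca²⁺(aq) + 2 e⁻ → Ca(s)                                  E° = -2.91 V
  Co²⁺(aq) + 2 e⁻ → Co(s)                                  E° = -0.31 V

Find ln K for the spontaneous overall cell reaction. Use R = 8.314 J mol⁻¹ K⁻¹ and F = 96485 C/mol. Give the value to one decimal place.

202.5

Cathode: Co²⁺/Co; anode: Ca²⁺/Ca. E°cell = (-0.31) − (-2.91) = +2.60 V, with n = 2.
ΔG° = −nFE° = −RT ln K, so ln K = nFE°/(RT) = (2)(96485)(+2.60) / ((8.314)(298)) = 202.506.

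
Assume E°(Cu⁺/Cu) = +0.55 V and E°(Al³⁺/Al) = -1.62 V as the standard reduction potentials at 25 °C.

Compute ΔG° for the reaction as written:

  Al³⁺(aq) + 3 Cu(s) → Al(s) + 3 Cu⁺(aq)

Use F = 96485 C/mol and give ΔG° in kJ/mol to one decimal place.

+628.1 kJ/mol

As written, Al³⁺/Al is reduced (cathode) and Cu⁺/Cu is oxidised (anode), so E°cell = (-1.62) − (+0.55) = -2.17 V.
Balancing electrons gives n = 3.
ΔG° = −nFE° = −(3)(96485)(-2.17) = 628,117 J = +628.1 kJ/mol.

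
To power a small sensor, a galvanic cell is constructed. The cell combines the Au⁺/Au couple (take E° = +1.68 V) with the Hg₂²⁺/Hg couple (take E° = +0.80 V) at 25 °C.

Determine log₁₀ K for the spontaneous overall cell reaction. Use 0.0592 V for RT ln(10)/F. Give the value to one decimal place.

Cathode: Au⁺/Au; anode: Hg₂²⁺/Hg. E°cell = +0.88 V, n = 2.
log K = nE°cell / 0.0592 = (2)(+0.88) / 0.0592 = 29.7.

29.7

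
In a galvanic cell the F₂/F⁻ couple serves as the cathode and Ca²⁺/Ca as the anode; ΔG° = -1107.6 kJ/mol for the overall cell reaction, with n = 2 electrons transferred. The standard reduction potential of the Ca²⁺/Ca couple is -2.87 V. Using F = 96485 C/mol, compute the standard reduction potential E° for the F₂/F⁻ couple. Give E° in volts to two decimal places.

+2.87 V

E°cell = −ΔG°/(nF) = −(-1107.6×10³)/((2)(96485)) = +5.740 V.
Since F₂/F⁻ is the cathode and Ca²⁺/Ca the anode, E°cell = E°(F₂/F⁻) − E°(Ca²⁺/Ca).
So E°(F₂/F⁻) = E°cell + E°(Ca²⁺/Ca) = +5.740 + (-2.87) = +2.87 V.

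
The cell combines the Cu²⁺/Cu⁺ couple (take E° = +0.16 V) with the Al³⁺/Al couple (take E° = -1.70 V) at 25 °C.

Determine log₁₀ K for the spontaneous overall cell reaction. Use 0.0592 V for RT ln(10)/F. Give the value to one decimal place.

Cathode: Cu²⁺/Cu⁺; anode: Al³⁺/Al. E°cell = +1.86 V, n = 3.
log K = nE°cell / 0.0592 = (3)(+1.86) / 0.0592 = 94.3.

94.3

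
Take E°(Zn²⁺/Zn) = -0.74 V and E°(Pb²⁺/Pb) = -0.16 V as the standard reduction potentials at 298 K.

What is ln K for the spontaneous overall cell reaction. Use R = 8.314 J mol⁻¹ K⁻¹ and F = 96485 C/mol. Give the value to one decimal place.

45.2

Cathode: Pb²⁺/Pb; anode: Zn²⁺/Zn. E°cell = (-0.16) − (-0.74) = +0.58 V, with n = 2.
ΔG° = −nFE° = −RT ln K, so ln K = nFE°/(RT) = (2)(96485)(+0.58) / ((8.314)(298)) = 45.174.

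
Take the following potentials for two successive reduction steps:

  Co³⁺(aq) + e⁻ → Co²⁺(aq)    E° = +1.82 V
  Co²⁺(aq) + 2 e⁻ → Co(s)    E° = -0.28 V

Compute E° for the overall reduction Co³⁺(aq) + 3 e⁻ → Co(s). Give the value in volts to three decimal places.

Standard free energies of sequential steps add: ΔG°₃ = ΔG°₁ + ΔG°₂, so n₃E°₃ = n₁E°₁ + n₂E°₂.
E°₃ = (1×+1.82 + 2×-0.28) / 3 = (+1.260) / 3 = +0.420 V.

+0.420 V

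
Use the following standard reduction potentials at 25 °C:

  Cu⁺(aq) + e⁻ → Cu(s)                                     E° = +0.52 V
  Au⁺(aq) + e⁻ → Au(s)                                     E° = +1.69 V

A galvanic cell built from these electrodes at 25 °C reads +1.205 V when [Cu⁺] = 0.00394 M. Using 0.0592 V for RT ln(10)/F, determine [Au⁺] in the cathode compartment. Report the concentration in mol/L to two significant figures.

Au⁺/Au is the cathode, Cu⁺/Cu the anode: E°cell = +1.17 V, n = 1.
Overall reaction: Au⁺(aq) + Cu(s) → Au(s) + Cu⁺(aq); Q = [Cu⁺]^1/[Au⁺]^1.
From E = E° − (0.0592/n) log Q: log Q = (E° − E)·n/0.0592 = (+1.17 − (+1.205))·1/0.0592 = -0.5912.
So 1·log[Au⁺] = 1·log(0.00394) − log Q = -2.4045 − (-0.5912) = -1.8133; [Au⁺] = 10^(-1.8133) ≈ 0.015 M.

0.015 M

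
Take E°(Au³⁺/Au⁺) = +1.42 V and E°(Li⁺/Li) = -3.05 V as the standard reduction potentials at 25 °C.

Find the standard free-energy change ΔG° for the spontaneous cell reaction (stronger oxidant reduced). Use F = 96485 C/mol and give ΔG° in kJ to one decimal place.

Au³⁺/Au⁺ (E° = +1.42 V) is the cathode; Li⁺/Li (E° = -3.05 V) is the anode, so E°cell = +4.47 V.
Balancing electrons gives n = 2 (lcm of 2 and 1).
ΔG° = −nFE° = −(2)(96485)(+4.47) = -862,576 J = -862.6 kJ.

-862.6 kJ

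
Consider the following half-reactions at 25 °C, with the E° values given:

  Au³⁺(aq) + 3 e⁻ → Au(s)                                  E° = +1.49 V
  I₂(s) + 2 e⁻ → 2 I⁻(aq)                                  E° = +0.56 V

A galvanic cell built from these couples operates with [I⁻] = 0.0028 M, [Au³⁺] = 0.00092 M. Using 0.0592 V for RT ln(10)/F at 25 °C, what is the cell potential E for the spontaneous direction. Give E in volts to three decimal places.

+0.719 V

Au³⁺/Au is the cathode (higher E°), I₂/I⁻ the anode: E°cell = +1.49 − (+0.56) = +0.93 V, n = 6.
Overall: 2 Au³⁺(aq) + 6 I⁻(aq) → 2 Au(s) + 3 I₂(s)
Q = 1 / ([Au³⁺]^2·[I⁻]^6); log Q = 21.389.
E = E° − (0.0592/n) log Q = +0.93 − (0.0592/6)(21.389) = +0.719 V.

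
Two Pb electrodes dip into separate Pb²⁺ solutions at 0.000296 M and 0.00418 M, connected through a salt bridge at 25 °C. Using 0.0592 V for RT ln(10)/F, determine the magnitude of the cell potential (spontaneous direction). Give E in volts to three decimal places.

For a concentration cell E°cell = 0. The 0.00418 M side is the cathode (reduction is favoured where [Pb²⁺] is higher).
With n = 2, E = −(0.0592/2) log([Pb²⁺]ₐₙ/[Pb²⁺]꜀ₐₜ) = −(0.0592/2) log(0.000296/0.00418) = −(0.0592/2)(-1.150) = +0.034 V.

+0.034 V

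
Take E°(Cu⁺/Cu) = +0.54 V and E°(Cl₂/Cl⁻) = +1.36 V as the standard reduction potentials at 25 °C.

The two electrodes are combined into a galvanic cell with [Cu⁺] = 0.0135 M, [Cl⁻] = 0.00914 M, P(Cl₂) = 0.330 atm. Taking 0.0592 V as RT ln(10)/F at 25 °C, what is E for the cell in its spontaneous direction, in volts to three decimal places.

+1.037 V

Cl₂/Cl⁻ is the cathode (higher E°), Cu⁺/Cu the anode: E°cell = +1.36 − (+0.54) = +0.82 V, n = 2.
Overall: Cl₂(g) + 2 Cu(s) → 2 Cl⁻(aq) + 2 Cu⁺(aq)
Q = [Cl⁻]^2·[Cu⁺]^2 / (P(Cl₂)); log Q = -7.336.
E = E° − (0.0592/n) log Q = +0.82 − (0.0592/2)(-7.336) = +1.037 V.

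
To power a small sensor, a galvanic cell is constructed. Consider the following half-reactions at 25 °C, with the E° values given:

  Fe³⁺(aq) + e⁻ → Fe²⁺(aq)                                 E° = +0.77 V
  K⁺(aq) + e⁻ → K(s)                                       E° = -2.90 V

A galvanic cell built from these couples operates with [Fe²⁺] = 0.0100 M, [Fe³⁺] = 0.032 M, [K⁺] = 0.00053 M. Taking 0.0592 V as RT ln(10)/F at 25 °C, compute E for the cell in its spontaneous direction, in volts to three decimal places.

+3.894 V

Fe³⁺/Fe²⁺ is the cathode (higher E°), K⁺/K the anode: E°cell = +0.77 − (-2.90) = +3.67 V, n = 1.
Overall: Fe³⁺(aq) + K(s) → Fe²⁺(aq) + K⁺(aq)
Q = [Fe²⁺]·[K⁺] / ([Fe³⁺]); log Q = -3.781.
E = E° − (0.0592/n) log Q = +3.67 − (0.0592/1)(-3.781) = +3.894 V.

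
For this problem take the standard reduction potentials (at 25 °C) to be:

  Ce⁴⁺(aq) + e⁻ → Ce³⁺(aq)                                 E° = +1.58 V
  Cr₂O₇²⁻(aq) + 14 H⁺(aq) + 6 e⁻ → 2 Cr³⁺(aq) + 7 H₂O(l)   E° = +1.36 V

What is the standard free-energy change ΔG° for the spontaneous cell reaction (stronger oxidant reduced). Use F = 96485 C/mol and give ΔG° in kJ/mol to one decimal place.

-127.4 kJ/mol

Ce⁴⁺/Ce³⁺ (E° = +1.58 V) is the cathode; Cr₂O₇²⁻/Cr³⁺ (E° = +1.36 V) is the anode, so E°cell = +0.22 V.
Balancing electrons gives n = 6 (lcm of 1 and 6).
ΔG° = −nFE° = −(6)(96485)(+0.22) = -127,360 J = -127.4 kJ/mol.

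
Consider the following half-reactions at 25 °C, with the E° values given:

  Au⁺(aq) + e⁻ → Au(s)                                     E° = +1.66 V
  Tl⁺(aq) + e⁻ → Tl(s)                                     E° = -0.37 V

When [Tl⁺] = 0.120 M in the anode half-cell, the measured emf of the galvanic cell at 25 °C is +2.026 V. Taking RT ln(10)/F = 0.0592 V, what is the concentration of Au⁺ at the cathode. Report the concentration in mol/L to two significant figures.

Au⁺/Au is the cathode, Tl⁺/Tl the anode: E°cell = +2.03 V, n = 1.
Overall reaction: Au⁺(aq) + Tl(s) → Au(s) + Tl⁺(aq); Q = [Tl⁺]^1/[Au⁺]^1.
From E = E° − (0.0592/n) log Q: log Q = (E° − E)·n/0.0592 = (+2.03 − (+2.026))·1/0.0592 = 0.0676.
So 1·log[Au⁺] = 1·log(0.12) − log Q = -0.9208 − (0.0676) = -0.9884; [Au⁺] = 10^(-0.9884) ≈ 0.10 M.

0.10 M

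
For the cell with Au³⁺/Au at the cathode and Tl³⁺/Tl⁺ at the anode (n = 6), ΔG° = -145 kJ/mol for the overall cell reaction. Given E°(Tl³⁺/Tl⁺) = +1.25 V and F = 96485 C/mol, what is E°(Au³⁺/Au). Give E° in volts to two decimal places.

E°cell = −ΔG°/(nF) = −(-145×10³)/((6)(96485)) = +0.250 V.
Since Au³⁺/Au is the cathode and Tl³⁺/Tl⁺ the anode, E°cell = E°(Au³⁺/Au) − E°(Tl³⁺/Tl⁺).
So E°(Au³⁺/Au) = E°cell + E°(Tl³⁺/Tl⁺) = +0.250 + (+1.25) = +1.50 V.

+1.50 V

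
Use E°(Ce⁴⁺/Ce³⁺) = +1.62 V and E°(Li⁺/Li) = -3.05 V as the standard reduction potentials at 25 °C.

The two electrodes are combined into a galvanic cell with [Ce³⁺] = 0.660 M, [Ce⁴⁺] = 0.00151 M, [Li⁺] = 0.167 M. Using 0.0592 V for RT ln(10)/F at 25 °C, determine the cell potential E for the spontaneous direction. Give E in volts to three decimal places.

Ce⁴⁺/Ce³⁺ is the cathode (higher E°), Li⁺/Li the anode: E°cell = +1.62 − (-3.05) = +4.67 V, n = 1.
Overall: Ce⁴⁺(aq) + Li(s) → Ce³⁺(aq) + Li⁺(aq)
Q = [Ce³⁺]·[Li⁺] / ([Ce⁴⁺]); log Q = 1.863.
E = E° − (0.0592/n) log Q = +4.67 − (0.0592/1)(1.863) = +4.560 V.

+4.560 V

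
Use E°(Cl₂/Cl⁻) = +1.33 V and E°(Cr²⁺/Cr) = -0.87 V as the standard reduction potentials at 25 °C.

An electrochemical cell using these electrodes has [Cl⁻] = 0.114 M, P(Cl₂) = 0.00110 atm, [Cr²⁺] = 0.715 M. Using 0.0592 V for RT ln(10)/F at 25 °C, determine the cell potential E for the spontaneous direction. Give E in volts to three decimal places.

Cl₂/Cl⁻ is the cathode (higher E°), Cr²⁺/Cr the anode: E°cell = +1.33 − (-0.87) = +2.20 V, n = 2.
Overall: Cl₂(g) + Cr(s) → 2 Cl⁻(aq) + Cr²⁺(aq)
Q = [Cl⁻]^2·[Cr²⁺] / (P(Cl₂)); log Q = 0.927.
E = E° − (0.0592/n) log Q = +2.20 − (0.0592/2)(0.927) = +2.173 V.

+2.173 V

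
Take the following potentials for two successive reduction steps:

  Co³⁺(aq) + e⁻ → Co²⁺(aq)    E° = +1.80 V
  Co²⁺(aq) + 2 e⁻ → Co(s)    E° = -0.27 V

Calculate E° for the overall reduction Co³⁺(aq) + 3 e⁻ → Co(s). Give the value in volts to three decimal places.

Since ΔG° = −nFE° is additive over sequential reductions, n₃E°₃ = n₁E°₁ + n₂E°₂.
E°₃ = (1×+1.80 + 2×-0.27) / 3 = (+1.260) / 3 = +0.420 V.

+0.420 V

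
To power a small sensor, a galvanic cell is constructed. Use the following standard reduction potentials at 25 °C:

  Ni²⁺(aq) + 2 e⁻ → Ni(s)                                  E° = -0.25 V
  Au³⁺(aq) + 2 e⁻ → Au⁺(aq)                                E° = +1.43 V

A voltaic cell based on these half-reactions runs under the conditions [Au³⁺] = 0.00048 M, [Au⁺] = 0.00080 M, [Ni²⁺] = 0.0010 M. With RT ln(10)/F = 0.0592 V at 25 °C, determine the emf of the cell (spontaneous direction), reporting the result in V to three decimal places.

Au³⁺/Au⁺ is the cathode (higher E°), Ni²⁺/Ni the anode: E°cell = +1.43 − (-0.25) = +1.68 V, n = 2.
Overall: Au³⁺(aq) + Ni(s) → Au⁺(aq) + Ni²⁺(aq)
Q = [Au⁺]·[Ni²⁺] / ([Au³⁺]); log Q = -2.778.
E = E° − (0.0592/n) log Q = +1.68 − (0.0592/2)(-2.778) = +1.762 V.

+1.762 V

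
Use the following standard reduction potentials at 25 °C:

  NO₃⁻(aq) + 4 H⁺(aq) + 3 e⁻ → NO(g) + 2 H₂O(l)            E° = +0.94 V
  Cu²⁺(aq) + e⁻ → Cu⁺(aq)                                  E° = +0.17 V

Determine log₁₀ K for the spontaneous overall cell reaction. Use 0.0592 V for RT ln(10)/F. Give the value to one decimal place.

39.0

Cathode: NO₃⁻/NO; anode: Cu²⁺/Cu⁺. E°cell = +0.77 V, n = 3.
log K = nE°cell / 0.0592 = (3)(+0.77) / 0.0592 = 39.0.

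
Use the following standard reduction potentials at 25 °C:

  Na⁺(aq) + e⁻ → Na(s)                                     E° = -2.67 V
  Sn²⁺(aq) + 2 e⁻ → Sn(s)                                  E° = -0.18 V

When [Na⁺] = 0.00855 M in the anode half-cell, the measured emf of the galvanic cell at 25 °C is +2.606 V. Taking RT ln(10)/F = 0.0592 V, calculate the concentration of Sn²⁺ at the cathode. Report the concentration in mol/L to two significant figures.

Sn²⁺/Sn is the cathode, Na⁺/Na the anode: E°cell = +2.49 V, n = 2.
Overall reaction: Sn²⁺(aq) + 2 Na(s) → Sn(s) + 2 Na⁺(aq); Q = [Na⁺]^2/[Sn²⁺]^1.
From E = E° − (0.0592/n) log Q: log Q = (E° − E)·n/0.0592 = (+2.49 − (+2.606))·2/0.0592 = -3.9189.
So 1·log[Sn²⁺] = 2·log(0.00855) − log Q = -4.1361 − (-3.9189) = -0.2172; [Sn²⁺] = 10^(-0.2172) ≈ 0.61 M.

0.61 M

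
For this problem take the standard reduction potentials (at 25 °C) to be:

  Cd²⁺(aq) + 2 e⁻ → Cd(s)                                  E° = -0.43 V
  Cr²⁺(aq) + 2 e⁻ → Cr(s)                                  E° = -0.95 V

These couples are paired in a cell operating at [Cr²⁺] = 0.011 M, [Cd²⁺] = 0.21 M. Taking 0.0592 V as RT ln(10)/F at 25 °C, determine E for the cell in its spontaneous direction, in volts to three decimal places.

Cd²⁺/Cd is the cathode (higher E°), Cr²⁺/Cr the anode: E°cell = -0.43 − (-0.95) = +0.52 V, n = 2.
Overall: Cd²⁺(aq) + Cr(s) → Cd(s) + Cr²⁺(aq)
Q = [Cr²⁺] / ([Cd²⁺]); log Q = -1.281.
E = E° − (0.0592/n) log Q = +0.52 − (0.0592/2)(-1.281) = +0.558 V.

+0.558 V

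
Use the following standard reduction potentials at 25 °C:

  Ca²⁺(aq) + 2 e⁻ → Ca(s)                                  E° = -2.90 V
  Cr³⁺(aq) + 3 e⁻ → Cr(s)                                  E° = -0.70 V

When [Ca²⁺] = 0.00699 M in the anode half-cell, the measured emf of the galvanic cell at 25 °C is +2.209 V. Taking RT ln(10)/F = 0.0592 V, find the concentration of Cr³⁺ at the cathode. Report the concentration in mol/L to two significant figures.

0.0017 M

Cr³⁺/Cr is the cathode, Ca²⁺/Ca the anode: E°cell = +2.20 V, n = 6.
Overall reaction: 2 Cr³⁺(aq) + 3 Ca(s) → 2 Cr(s) + 3 Ca²⁺(aq); Q = [Ca²⁺]^3/[Cr³⁺]^2.
From E = E° − (0.0592/n) log Q: log Q = (E° − E)·n/0.0592 = (+2.20 − (+2.209))·6/0.0592 = -0.9122.
So 2·log[Cr³⁺] = 3·log(0.00699) − log Q = -6.4666 − (-0.9122) = -5.5544; log[Cr³⁺] = -5.5544 / 2 = -2.7772; [Cr³⁺] = 10^(-2.7772) ≈ 0.0017 M.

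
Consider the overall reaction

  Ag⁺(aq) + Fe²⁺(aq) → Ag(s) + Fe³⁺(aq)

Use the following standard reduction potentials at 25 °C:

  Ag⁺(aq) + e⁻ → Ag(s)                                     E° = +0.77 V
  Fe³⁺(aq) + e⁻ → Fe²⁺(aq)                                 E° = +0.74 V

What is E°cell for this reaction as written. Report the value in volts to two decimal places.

The Ag⁺/Ag couple has the higher reduction potential, so it is the cathode; Fe³⁺/Fe²⁺ is oxidised at the anode.
E°cell = E°(cathode) − E°(anode) = (+0.77) − (+0.74) = +0.03 V.
Since E°cell > 0, the reaction is spontaneous under standard conditions.

+0.03 V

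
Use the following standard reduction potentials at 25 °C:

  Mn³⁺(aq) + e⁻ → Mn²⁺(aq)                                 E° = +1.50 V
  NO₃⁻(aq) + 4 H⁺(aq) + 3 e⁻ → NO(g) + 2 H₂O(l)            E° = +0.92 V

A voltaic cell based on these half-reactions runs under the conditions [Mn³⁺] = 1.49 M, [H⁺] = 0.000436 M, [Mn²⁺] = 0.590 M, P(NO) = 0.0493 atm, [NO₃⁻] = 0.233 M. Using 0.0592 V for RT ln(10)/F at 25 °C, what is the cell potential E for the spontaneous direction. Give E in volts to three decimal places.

Mn³⁺/Mn²⁺ is the cathode (higher E°), NO₃⁻/NO the anode: E°cell = +1.50 − (+0.92) = +0.58 V, n = 3.
Overall: 3 Mn³⁺(aq) + NO(g) + 2 H₂O(l) → 3 Mn²⁺(aq) + NO₃⁻(aq) + 4 H⁺(aq)
Q = [Mn²⁺]^3·[NO₃⁻]·[H⁺]^4 / ([Mn³⁺]^3·P(NO)); log Q = -13.975.
E = E° − (0.0592/n) log Q = +0.58 − (0.0592/3)(-13.975) = +0.856 V.

+0.856 V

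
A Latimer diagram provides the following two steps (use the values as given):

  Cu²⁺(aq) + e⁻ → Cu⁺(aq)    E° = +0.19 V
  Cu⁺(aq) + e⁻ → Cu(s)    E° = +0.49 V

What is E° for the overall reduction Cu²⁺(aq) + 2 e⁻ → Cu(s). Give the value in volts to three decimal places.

Standard free energies of sequential steps add: ΔG°₃ = ΔG°₁ + ΔG°₂, so n₃E°₃ = n₁E°₁ + n₂E°₂.
E°₃ = (1×+0.19 + 1×+0.49) / 2 = (+0.680) / 2 = +0.340 V.

+0.340 V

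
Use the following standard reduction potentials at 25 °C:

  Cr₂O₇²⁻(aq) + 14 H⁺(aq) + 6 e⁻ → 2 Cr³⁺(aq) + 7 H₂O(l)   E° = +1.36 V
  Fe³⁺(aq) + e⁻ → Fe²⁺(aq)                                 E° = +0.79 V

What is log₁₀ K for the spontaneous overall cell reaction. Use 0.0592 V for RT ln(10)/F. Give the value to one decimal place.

Cathode: Cr₂O₇²⁻/Cr³⁺; anode: Fe³⁺/Fe²⁺. E°cell = +0.57 V, n = 6.
log K = nE°cell / 0.0592 = (6)(+0.57) / 0.0592 = 57.8.

57.8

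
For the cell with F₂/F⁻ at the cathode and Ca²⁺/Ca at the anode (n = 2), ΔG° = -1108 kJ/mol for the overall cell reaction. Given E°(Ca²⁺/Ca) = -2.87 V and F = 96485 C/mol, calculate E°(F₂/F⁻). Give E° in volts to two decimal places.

E°cell = −ΔG°/(nF) = −(-1108×10³)/((2)(96485)) = +5.742 V.
Since F₂/F⁻ is the cathode and Ca²⁺/Ca the anode, E°cell = E°(F₂/F⁻) − E°(Ca²⁺/Ca).
So E°(F₂/F⁻) = E°cell + E°(Ca²⁺/Ca) = +5.742 + (-2.87) = +2.87 V.

+2.87 V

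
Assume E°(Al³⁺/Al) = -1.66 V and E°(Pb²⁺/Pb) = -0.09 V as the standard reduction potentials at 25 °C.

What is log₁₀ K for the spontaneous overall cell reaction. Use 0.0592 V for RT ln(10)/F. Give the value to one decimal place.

159.1

Cathode: Pb²⁺/Pb; anode: Al³⁺/Al. E°cell = +1.57 V, n = 6.
log K = nE°cell / 0.0592 = (6)(+1.57) / 0.0592 = 159.1.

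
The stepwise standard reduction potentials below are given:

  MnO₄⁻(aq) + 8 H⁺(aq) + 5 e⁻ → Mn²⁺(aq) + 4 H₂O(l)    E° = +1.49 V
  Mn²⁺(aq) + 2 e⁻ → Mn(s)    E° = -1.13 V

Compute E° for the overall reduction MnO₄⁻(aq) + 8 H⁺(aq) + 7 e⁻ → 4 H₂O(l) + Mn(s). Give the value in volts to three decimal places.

+0.741 V

Adding the free-energy changes (−nFE°) of the two steps gives −n₃FE°₃ = −n₁FE°₁ − n₂FE°₂.
E°₃ = (5×+1.49 + 2×-1.13) / 7 = (+5.190) / 7 = +0.741 V.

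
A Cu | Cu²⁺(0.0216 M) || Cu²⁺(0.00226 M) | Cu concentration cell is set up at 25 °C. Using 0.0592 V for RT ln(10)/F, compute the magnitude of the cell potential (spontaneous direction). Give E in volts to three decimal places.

For a concentration cell E°cell = 0. The 0.0216 M side is the cathode (reduction is favoured where [Cu²⁺] is higher).
With n = 2, E = −(0.0592/2) log([Cu²⁺]ₐₙ/[Cu²⁺]꜀ₐₜ) = −(0.0592/2) log(0.00226/0.0216) = −(0.0592/2)(-0.980) = +0.029 V.

+0.029 V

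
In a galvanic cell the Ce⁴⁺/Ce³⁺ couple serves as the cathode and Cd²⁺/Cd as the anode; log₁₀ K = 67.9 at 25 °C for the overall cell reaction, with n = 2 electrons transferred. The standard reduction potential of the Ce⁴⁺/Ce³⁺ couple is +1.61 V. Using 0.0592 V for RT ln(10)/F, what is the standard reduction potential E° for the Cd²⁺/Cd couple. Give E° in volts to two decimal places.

E°cell = (0.0592/n)·log K = (0.0592/2)(67.9) = +2.010 V.
Since Ce⁴⁺/Ce³⁺ is the cathode and Cd²⁺/Cd the anode, E°cell = E°(Ce⁴⁺/Ce³⁺) − E°(Cd²⁺/Cd).
So E°(Cd²⁺/Cd) = E°(Ce⁴⁺/Ce³⁺) − E°cell = (+1.61) − (+2.010) = -0.40 V.

-0.40 V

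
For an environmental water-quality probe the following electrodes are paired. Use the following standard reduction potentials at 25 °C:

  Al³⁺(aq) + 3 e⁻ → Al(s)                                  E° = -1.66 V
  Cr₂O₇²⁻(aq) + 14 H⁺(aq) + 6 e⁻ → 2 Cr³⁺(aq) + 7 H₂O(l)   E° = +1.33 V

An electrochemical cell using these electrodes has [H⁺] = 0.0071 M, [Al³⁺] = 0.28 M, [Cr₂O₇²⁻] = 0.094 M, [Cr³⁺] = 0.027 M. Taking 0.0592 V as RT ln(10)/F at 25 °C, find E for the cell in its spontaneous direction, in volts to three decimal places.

Cr₂O₇²⁻/Cr³⁺ is the cathode (higher E°), Al³⁺/Al the anode: E°cell = +1.33 − (-1.66) = +2.99 V, n = 6.
Overall: Cr₂O₇²⁻(aq) + 14 H⁺(aq) + 2 Al(s) → 2 Cr³⁺(aq) + 7 H₂O(l) + 2 Al³⁺(aq)
Q = [Cr³⁺]^2·[Al³⁺]^2 / ([Cr₂O₇²⁻]·[H⁺]^14); log Q = 26.866.
E = E° − (0.0592/n) log Q = +2.99 − (0.0592/6)(26.866) = +2.725 V.

+2.725 V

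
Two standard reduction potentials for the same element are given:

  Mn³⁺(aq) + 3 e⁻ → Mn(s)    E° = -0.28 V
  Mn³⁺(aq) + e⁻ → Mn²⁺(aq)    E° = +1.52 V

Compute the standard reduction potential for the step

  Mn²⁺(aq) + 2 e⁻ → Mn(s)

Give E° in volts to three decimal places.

-1.180 V

Sequential free energies add, so n₃E°₃ = n₁E°₁ + n₂E°₂.
With n₃ = 3, and the known step contributing 1×(+1.52) V, the unknown satisfies 2·E° = 3×(-0.28) − 1×(+1.52) = -2.360.
E° = -2.360 / 2 = -1.180 V.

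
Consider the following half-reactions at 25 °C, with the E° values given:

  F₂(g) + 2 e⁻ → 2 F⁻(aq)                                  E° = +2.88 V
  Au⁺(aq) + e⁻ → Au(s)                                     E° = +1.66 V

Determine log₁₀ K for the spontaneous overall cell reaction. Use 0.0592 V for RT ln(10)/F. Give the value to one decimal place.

Cathode: F₂/F⁻; anode: Au⁺/Au. E°cell = +1.22 V, n = 2.
log K = nE°cell / 0.0592 = (2)(+1.22) / 0.0592 = 41.2.

41.2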